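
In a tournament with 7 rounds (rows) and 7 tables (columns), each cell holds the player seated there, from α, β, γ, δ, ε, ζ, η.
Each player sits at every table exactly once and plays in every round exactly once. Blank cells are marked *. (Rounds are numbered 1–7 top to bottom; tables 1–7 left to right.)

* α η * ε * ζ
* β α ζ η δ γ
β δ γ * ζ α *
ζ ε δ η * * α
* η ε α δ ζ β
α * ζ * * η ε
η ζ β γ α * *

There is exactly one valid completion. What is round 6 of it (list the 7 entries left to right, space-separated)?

Round 6, table 2: round 6 has {α, ε, ζ, η} and table 2 has {α, β, δ, ε, ζ, η}, leaving only γ.
Round 6, table 5: round 6 has {α, γ, ε, ζ, η} and table 5 has {α, δ, ε, ζ, η}, leaving only β.
Round 6, table 4: round 6 has {α, β, γ, ε, ζ, η} and table 4 has {α, γ, ζ, η}, leaving only δ.
So round 6 reads: α γ ζ δ β η ε.

α γ ζ δ β η ε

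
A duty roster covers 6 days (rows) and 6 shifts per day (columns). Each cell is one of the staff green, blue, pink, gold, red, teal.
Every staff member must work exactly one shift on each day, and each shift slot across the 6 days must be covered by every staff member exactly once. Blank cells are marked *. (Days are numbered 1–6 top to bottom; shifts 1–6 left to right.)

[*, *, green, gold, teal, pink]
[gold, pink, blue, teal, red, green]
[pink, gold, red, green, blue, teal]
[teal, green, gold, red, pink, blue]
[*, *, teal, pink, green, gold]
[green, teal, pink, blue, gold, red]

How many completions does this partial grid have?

Day 1, shift 1: eliminating its day and shift leaves {blue, red}.
Day 1, shift 2: eliminating its day and shift leaves {blue, red}.
Day 5, shift 1: eliminating its day and shift leaves {blue, red}.
Day 5, shift 2: eliminating its day and shift leaves {blue, red}.
Enumerating the assignments across these blanks that avoid any day or shift repeat gives 2 completions.

2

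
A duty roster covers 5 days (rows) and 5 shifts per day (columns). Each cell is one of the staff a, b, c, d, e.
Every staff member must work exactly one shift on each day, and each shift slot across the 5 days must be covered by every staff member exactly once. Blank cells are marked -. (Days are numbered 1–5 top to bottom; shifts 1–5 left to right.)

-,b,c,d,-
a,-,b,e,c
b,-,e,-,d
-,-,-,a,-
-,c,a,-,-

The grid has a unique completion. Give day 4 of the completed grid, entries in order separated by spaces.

Day 4, shift 3: day 4 has {a} and shift 3 has {a, b, c, e}, leaving only d.
Day 4, shift 2: day 4 has {a, d} and shift 2 has {b, c}, leaving only e.
Day 4, shift 1: day 4 has {a, d, e} and shift 1 has {a, b}, leaving only c.
Day 4, shift 5: day 4 has {a, c, d, e} and shift 5 has {c, d}, leaving only b.
So day 4 reads: c e d a b.

c e d a b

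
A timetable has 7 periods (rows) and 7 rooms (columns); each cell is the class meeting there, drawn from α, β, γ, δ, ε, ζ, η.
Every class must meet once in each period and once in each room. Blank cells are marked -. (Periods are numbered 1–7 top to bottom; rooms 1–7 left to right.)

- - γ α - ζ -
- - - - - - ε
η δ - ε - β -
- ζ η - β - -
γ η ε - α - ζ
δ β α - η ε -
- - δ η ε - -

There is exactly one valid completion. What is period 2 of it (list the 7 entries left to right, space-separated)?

Period 1, room 2: period 1 has {α, γ, ζ} and room 2 has {β, δ, ζ, η}, leaving only ε.
Period 1, room 1: period 1 has {α, γ, ε, ζ} and room 1 has {γ, δ, η}, leaving only β.
Period 1, room 5: period 1 has {α, β, γ, ε, ζ} and room 5 has {α, β, ε, η}, leaving only δ.
Period 1, room 7: period 1 has {α, β, γ, δ, ε, ζ} and room 7 has {ε, ζ}, leaving only η.
Period 3, room 3: period 3 has {β, δ, ε, η} and room 3 has {α, γ, δ, ε, η}, leaving only ζ.
Period 2, room 3: period 2 has {ε} and room 3 has {α, γ, δ, ε, ζ, η}, leaving only β.
Period 3, room 5: period 3 has {β, δ, ε, ζ, η} and room 5 has {α, β, δ, ε, η}, leaving only γ.
Period 2, room 5: period 2 has {β, ε} and room 5 has {α, β, γ, δ, ε, η}, leaving only ζ.
Period 2, room 1: period 2 has {β, ε, ζ} and room 1 has {β, γ, δ, η}, leaving only α.
Period 2, room 2: period 2 has {α, β, ε, ζ} and room 2 has {β, δ, ε, ζ, η}, leaving only γ.
Period 2, room 4: period 2 has {α, β, γ, ε, ζ} and room 4 has {α, ε, η}, leaving only δ.
Period 2, room 6: period 2 has {α, β, γ, δ, ε, ζ} and room 6 has {β, ε, ζ}, leaving only η.
So period 2 reads: α γ β δ ζ η ε.

α γ β δ ζ η ε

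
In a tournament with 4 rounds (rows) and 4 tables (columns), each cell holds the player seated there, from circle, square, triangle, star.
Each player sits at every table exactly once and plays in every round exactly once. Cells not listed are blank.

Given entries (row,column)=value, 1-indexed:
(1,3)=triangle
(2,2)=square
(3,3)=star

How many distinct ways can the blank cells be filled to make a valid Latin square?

Round 1, table 1: eliminating its round and table leaves {circle, square, star}.
Round 1, table 2: eliminating its round and table leaves {circle, star}.
Round 1, table 4: eliminating its round and table leaves {circle, square, star}.
Round 2, table 1: eliminating its round and table leaves {circle, triangle, star}.
Round 2, table 3: eliminating its round and table leaves {circle}.
Round 2, table 4: eliminating its round and table leaves {circle, triangle, star}.
Round 3, table 1: eliminating its round and table leaves {circle, square, triangle}.
Round 3, table 2: eliminating its round and table leaves {circle, triangle}.
Round 3, table 4: eliminating its round and table leaves {circle, square, triangle}.
Round 4, table 1: eliminating its round and table leaves {circle, square, triangle, star}.
Round 4, table 2: eliminating its round and table leaves {circle, triangle, star}.
Round 4, table 3: eliminating its round and table leaves {circle, square}.
Round 4, table 4: eliminating its round and table leaves {circle, square, triangle, star}.
Enumerating the assignments across these blanks that avoid any round or table repeat gives 8 completions.

8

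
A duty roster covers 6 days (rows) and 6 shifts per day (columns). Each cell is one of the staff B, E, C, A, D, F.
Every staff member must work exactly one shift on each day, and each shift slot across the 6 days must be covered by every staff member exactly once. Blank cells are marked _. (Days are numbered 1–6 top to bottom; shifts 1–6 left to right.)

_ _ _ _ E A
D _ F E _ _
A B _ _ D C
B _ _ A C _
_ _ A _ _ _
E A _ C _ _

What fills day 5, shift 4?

D

Day 2, shift 2: day 2 has {E, D, F} and shift 2 has {B, A}, leaving only C.
Day 2, shift 6: day 2 has {E, C, D, F} and shift 6 has {C, A}, leaving only B.
Day 2, shift 5: day 2 has {B, E, C, D, F} and shift 5 has {E, C, D}, leaving only A.
Day 3, shift 3: day 3 has {B, C, A, D} and shift 3 has {A, F}, leaving only E.
Day 3, shift 4: day 3 has {B, E, C, A, D} and shift 4 has {E, C, A}, leaving only F.
Day 4, shift 3: day 4 has {B, C, A} and shift 3 has {E, A, F}, leaving only D.
Day 6, shift 3: day 6 has {E, C, A} and shift 3 has {E, A, D, F}, leaving only B.
Day 1, shift 3: day 1 has {E, A} and shift 3 has {B, E, A, D, F}, leaving only C.
Day 1, shift 1: day 1 has {E, C, A} and shift 1 has {B, E, A, D}, leaving only F.
Day 1, shift 2: day 1 has {E, C, A, F} and shift 2 has {B, C, A}, leaving only D.
Day 1, shift 4: day 1 has {E, C, A, D, F} and shift 4 has {E, C, A, F}, leaving only B.
Day 5 already has {A} and shift 4 already has {B, E, C, A, F}, so day 5, shift 4 must be D.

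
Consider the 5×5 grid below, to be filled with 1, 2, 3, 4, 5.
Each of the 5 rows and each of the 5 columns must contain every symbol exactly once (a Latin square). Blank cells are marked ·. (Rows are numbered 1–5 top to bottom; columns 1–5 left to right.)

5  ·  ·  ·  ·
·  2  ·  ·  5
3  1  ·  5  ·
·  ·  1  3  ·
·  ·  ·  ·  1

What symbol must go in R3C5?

Row 3, column 5 is narrowed to {2, 4}.
If it were 4, then row 1, column 3 would be left with no valid symbol.
So row 3, column 5 must be 2.

2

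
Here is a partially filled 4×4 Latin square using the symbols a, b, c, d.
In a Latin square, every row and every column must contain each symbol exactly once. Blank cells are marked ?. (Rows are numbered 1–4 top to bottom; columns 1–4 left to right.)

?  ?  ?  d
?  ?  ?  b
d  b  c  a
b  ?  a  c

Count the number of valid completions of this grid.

2

Row 1, column 1: eliminating its row and column leaves {a, c}.
Row 1, column 2: eliminating its row and column leaves {a, c}.
Row 1, column 3: eliminating its row and column leaves {b}.
Row 2, column 1: eliminating its row and column leaves {a, c}.
Row 2, column 2: eliminating its row and column leaves {a, c, d}.
Row 2, column 3: eliminating its row and column leaves {d}.
Row 4, column 2: eliminating its row and column leaves {d}.
Enumerating the assignments across these blanks that avoid any row or column repeat gives 2 completions.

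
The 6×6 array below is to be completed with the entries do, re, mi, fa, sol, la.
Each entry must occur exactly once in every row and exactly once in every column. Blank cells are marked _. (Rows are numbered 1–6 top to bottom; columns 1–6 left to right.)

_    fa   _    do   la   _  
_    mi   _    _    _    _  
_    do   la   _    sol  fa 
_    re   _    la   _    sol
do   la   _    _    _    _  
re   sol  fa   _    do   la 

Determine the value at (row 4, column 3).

do

Row 3, column 1: row 3 has {do, fa, sol, la} and column 1 has {do, re}, leaving only mi.
Row 1, column 1: row 1 has {do, fa, la} and column 1 has {do, re, mi}, leaving only sol.
Row 3, column 4: row 3 has {do, mi, fa, sol, la} and column 4 has {do, la}, leaving only re.
Row 4, column 1: row 4 has {re, sol, la} and column 1 has {do, re, mi, sol}, leaving only fa.
Row 2, column 1: row 2 has {mi} and column 1 has {do, re, mi, fa, sol}, leaving only la.
Row 4, column 5: row 4 has {re, fa, sol, la} and column 5 has {do, sol, la}, leaving only mi.
Row 4 already has {re, mi, fa, sol, la} and column 3 already has {fa, la}, so row 4, column 3 must be do.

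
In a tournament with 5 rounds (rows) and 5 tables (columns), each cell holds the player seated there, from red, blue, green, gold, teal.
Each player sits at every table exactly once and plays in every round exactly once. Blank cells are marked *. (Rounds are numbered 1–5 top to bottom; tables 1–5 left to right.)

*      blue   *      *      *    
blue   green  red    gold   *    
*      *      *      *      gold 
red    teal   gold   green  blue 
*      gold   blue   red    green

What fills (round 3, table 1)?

green

Round 1, table 4: round 1 has {blue} and table 4 has {red, green, gold}, leaving only teal.
Round 1, table 3: round 1 has {blue, teal} and table 3 has {red, blue, gold}, leaving only green.
Round 1, table 1: round 1 has {blue, green, teal} and table 1 has {red, blue}, leaving only gold.
Round 1, table 5: round 1 has {blue, green, gold, teal} and table 5 has {blue, green, gold}, leaving only red.
Round 2, table 5: round 2 has {red, blue, green, gold} and table 5 has {red, blue, green, gold}, leaving only teal.
Round 3, table 2: round 3 has {gold} and table 2 has {blue, green, gold, teal}, leaving only red.
Round 3, table 3: round 3 has {red, gold} and table 3 has {red, blue, green, gold}, leaving only teal.
Round 3 already has {red, gold, teal} and table 1 already has {red, blue, gold}, so round 3, table 1 must be green.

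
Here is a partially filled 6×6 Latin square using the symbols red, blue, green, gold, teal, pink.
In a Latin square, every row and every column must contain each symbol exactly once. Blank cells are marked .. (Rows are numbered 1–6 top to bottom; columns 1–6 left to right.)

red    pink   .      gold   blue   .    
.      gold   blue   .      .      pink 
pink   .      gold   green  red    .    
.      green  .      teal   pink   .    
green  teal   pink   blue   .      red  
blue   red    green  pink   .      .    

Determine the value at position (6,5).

Row 1, column 3: row 1 has {red, blue, gold, pink} and column 3 has {blue, green, gold, pink}, leaving only teal.
Row 1, column 6: row 1 has {red, blue, gold, teal, pink} and column 6 has {red, pink}, leaving only green.
Row 2, column 1: row 2 has {blue, gold, pink} and column 1 has {red, blue, green, pink}, leaving only teal.
Row 2, column 4: row 2 has {blue, gold, teal, pink} and column 4 has {blue, green, gold, teal, pink}, leaving only red.
Row 2, column 5: row 2 has {red, blue, gold, teal, pink} and column 5 has {red, blue, pink}, leaving only green.
Row 3, column 2: row 3 has {red, green, gold, pink} and column 2 has {red, green, gold, teal, pink}, leaving only blue.
Row 3, column 6: row 3 has {red, blue, green, gold, pink} and column 6 has {red, green, pink}, leaving only teal.
Row 4, column 1: row 4 has {green, teal, pink} and column 1 has {red, blue, green, teal, pink}, leaving only gold.
Row 4, column 3: row 4 has {green, gold, teal, pink} and column 3 has {blue, green, gold, teal, pink}, leaving only red.
Row 4, column 6: row 4 has {red, green, gold, teal, pink} and column 6 has {red, green, teal, pink}, leaving only blue.
Row 5, column 5: row 5 has {red, blue, green, teal, pink} and column 5 has {red, blue, green, pink}, leaving only gold.
Row 6 already has {red, blue, green, pink} and column 5 already has {red, blue, green, gold, pink}, so row 6, column 5 must be teal.

teal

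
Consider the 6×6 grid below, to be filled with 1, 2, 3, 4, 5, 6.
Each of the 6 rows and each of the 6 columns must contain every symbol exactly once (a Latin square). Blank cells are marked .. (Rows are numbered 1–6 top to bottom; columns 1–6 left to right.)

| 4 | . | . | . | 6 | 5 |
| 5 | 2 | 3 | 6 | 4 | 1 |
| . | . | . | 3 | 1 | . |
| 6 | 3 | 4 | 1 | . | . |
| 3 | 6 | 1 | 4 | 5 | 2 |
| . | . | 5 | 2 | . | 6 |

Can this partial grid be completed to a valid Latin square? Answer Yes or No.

No

Row 1, column 4: row 1 together with column 4 already contain {1, 2, 3, 4, 5, 6} — every symbol — so nothing can go there. The grid has no valid completion.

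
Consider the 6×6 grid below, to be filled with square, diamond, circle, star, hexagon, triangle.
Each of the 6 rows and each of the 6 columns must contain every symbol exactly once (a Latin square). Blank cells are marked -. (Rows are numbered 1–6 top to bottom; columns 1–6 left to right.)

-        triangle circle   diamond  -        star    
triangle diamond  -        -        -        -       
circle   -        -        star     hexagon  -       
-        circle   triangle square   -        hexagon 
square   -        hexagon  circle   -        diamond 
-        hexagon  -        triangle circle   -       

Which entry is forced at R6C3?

star

Row 1, column 1: row 1 has {diamond, circle, star, triangle} and column 1 has {square, circle, triangle}, leaving only hexagon.
Row 1, column 5: row 1 has {diamond, circle, star, hexagon, triangle} and column 5 has {circle, hexagon}, leaving only square.
Row 2, column 4: row 2 has {diamond, triangle} and column 4 has {square, diamond, circle, star, triangle}, leaving only hexagon.
Row 2, column 5: row 2 has {diamond, hexagon, triangle} and column 5 has {square, circle, hexagon}, leaving only star.
Row 2, column 3: row 2 has {diamond, star, hexagon, triangle} and column 3 has {circle, hexagon, triangle}, leaving only square.
Row 2, column 6: row 2 has {square, diamond, star, hexagon, triangle} and column 6 has {diamond, star, hexagon}, leaving only circle.
Row 3, column 2: row 3 has {circle, star, hexagon} and column 2 has {diamond, circle, hexagon, triangle}, leaving only square.
Row 3, column 3: row 3 has {square, circle, star, hexagon} and column 3 has {square, circle, hexagon, triangle}, leaving only diamond.
Row 6 already has {circle, hexagon, triangle} and column 3 already has {square, diamond, circle, hexagon, triangle}, so row 6, column 3 must be star.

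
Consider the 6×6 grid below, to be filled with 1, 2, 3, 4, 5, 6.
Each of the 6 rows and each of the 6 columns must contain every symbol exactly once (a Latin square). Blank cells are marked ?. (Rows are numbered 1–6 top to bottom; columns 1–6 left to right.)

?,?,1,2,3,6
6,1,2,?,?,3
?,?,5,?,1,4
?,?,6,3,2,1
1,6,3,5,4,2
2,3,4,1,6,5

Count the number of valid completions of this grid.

2

Row 1, column 1: eliminating its row and column leaves {4, 5}.
Row 1, column 2: eliminating its row and column leaves {4, 5}.
Row 2, column 4: eliminating its row and column leaves {4}.
Row 2, column 5: eliminating its row and column leaves {5}.
Row 3, column 1: eliminating its row and column leaves {3}.
Row 3, column 2: eliminating its row and column leaves {2}.
Row 3, column 4: eliminating its row and column leaves {6}.
Row 4, column 1: eliminating its row and column leaves {4, 5}.
Row 4, column 2: eliminating its row and column leaves {4, 5}.
Enumerating the assignments across these blanks that avoid any row or column repeat gives 2 completions.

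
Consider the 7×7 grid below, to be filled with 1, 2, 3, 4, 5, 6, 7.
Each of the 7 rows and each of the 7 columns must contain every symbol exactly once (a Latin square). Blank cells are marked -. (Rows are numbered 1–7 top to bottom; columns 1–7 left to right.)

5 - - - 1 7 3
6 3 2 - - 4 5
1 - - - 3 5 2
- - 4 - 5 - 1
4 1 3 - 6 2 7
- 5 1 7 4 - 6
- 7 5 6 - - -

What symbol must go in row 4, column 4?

Row 1, column 3: row 1 has {1, 3, 5, 7} and column 3 has {1, 2, 3, 4, 5}, leaving only 6.
Row 2, column 4: row 2 has {2, 3, 4, 5, 6} and column 4 has {6, 7}, leaving only 1.
Row 2, column 5: row 2 has {1, 2, 3, 4, 5, 6} and column 5 has {1, 3, 4, 5, 6}, leaving only 7.
Row 3, column 3: row 3 has {1, 2, 3, 5} and column 3 has {1, 2, 3, 4, 5, 6}, leaving only 7.
Row 3, column 4: row 3 has {1, 2, 3, 5, 7} and column 4 has {1, 6, 7}, leaving only 4.
Row 1, column 4: row 1 has {1, 3, 5, 6, 7} and column 4 has {1, 4, 6, 7}, leaving only 2.
Row 4 already has {1, 4, 5} and column 4 already has {1, 2, 4, 6, 7}, so row 4, column 4 must be 3.

3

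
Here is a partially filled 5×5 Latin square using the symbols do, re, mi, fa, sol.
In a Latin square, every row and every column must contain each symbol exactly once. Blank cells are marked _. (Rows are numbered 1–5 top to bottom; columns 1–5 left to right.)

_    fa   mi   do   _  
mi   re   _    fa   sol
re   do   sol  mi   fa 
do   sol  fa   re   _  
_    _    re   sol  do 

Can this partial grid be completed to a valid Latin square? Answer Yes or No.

No row or column among the givens repeats a symbol, and propagating forced cells runs into no contradiction.
One valid completion exists (for instance, sol fa mi do re / mi re do fa sol / re do sol mi fa / do sol fa re mi / fa mi re sol do).

Yes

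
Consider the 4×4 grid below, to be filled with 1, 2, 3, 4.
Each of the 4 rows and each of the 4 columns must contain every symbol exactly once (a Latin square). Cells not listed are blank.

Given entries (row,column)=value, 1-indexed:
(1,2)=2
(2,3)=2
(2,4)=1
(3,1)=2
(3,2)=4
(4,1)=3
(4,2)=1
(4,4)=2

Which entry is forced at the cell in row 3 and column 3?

Row 2, column 1: row 2 has {1, 2} and column 1 has {2, 3}, leaving only 4.
Row 1, column 1: row 1 has {2} and column 1 has {2, 3, 4}, leaving only 1.
Row 2, column 2: row 2 has {1, 2, 4} and column 2 has {1, 2, 4}, leaving only 3.
Row 3, column 4: row 3 has {2, 4} and column 4 has {1, 2}, leaving only 3.
Row 3 already has {2, 3, 4} and column 3 already has {2}, so row 3, column 3 must be 1.

1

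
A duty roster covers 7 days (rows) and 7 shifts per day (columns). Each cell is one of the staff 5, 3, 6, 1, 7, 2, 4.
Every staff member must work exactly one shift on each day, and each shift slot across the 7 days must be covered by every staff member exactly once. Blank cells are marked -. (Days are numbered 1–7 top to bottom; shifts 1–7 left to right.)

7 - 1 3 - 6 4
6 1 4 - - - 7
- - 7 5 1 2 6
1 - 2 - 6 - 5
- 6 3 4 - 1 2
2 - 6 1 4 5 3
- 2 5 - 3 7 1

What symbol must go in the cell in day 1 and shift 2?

Day 1 already has {3, 6, 1, 7, 4} and shift 2 already has {6, 1, 2}, so day 1, shift 2 must be 5.

5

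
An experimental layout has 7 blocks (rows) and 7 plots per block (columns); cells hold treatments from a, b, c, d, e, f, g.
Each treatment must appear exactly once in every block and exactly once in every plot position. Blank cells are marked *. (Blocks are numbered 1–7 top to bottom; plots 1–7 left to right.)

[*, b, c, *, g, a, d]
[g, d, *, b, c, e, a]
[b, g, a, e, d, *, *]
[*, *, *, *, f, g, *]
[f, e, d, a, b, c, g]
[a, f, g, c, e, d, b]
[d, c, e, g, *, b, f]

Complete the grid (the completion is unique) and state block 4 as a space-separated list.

Block 4, plot 2: block 4 has {f, g} and plot 2 has {b, c, d, e, f, g}, leaving only a.
Block 4, plot 3: block 4 has {a, f, g} and plot 3 has {a, c, d, e, g}, leaving only b.
Block 4, plot 4: block 4 has {a, b, f, g} and plot 4 has {a, b, c, e, g}, leaving only d.
Block 1, plot 1: block 1 has {a, b, c, d, g} and plot 1 has {a, b, d, f, g}, leaving only e.
Block 4, plot 1: block 4 has {a, b, d, f, g} and plot 1 has {a, b, d, e, f, g}, leaving only c.
Block 4, plot 7: block 4 has {a, b, c, d, f, g} and plot 7 has {a, b, d, f, g}, leaving only e.
So block 4 reads: c a b d f g e.

c a b d f g e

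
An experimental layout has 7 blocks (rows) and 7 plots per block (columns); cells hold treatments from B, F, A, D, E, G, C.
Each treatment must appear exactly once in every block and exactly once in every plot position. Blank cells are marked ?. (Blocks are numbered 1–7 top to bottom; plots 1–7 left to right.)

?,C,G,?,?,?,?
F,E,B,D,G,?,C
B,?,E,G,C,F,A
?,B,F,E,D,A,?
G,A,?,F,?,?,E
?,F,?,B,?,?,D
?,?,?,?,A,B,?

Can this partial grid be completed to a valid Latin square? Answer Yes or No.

No

Block 2, plot 6: block 2 together with plot 6 already contain {B, F, A, D, E, G, C} — every symbol — so nothing can go there. The grid has no valid completion.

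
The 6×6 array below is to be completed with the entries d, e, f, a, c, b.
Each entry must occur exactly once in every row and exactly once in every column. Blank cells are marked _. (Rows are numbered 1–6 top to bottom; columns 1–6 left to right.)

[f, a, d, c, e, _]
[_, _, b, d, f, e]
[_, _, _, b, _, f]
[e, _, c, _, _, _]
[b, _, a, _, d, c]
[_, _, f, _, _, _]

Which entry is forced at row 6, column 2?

b

Row 1, column 6: row 1 has {d, e, f, a, c} and column 6 has {e, f, c}, leaving only b.
Row 2, column 2: row 2 has {d, e, f, b} and column 2 has {a}, leaving only c.
Row 2, column 1: row 2 has {d, e, f, c, b} and column 1 has {e, f, b}, leaving only a.
Row 3, column 3: row 3 has {f, b} and column 3 has {d, f, a, c, b}, leaving only e.
Row 3, column 2: row 3 has {e, f, b} and column 2 has {a, c}, leaving only d.
Row 3, column 1: row 3 has {d, e, f, b} and column 1 has {e, f, a, b}, leaving only c.
Row 3, column 5: row 3 has {d, e, f, c, b} and column 5 has {d, e, f}, leaving only a.
Row 4, column 5: row 4 has {e, c} and column 5 has {d, e, f, a}, leaving only b.
Row 4, column 2: row 4 has {e, c, b} and column 2 has {d, a, c}, leaving only f.
Row 4, column 4: row 4 has {e, f, c, b} and column 4 has {d, c, b}, leaving only a.
Row 4, column 6: row 4 has {e, f, a, c, b} and column 6 has {e, f, c, b}, leaving only d.
Row 5, column 2: row 5 has {d, a, c, b} and column 2 has {d, f, a, c}, leaving only e.
Row 6 already has {f} and column 2 already has {d, e, f, a, c}, so row 6, column 2 must be b.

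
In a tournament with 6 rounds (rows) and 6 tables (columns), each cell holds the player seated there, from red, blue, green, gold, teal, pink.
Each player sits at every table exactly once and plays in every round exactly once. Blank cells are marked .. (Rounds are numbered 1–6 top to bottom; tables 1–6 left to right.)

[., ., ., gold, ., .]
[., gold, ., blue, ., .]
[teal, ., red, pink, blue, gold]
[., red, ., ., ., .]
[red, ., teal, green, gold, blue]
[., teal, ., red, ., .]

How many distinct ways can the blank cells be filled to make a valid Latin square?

Round 1, table 1: eliminating its round and table leaves {blue, green, pink}.
Round 1, table 2: eliminating its round and table leaves {blue, green, pink}.
Round 1, table 3: eliminating its round and table leaves {blue, green, pink}.
Round 1, table 5: eliminating its round and table leaves {red, green, teal, pink}.
Round 1, table 6: eliminating its round and table leaves {red, green, teal, pink}.
Round 2, table 1: eliminating its round and table leaves {green, pink}.
Round 2, table 3: eliminating its round and table leaves {green, pink}.
Round 2, table 5: eliminating its round and table leaves {red, green, teal, pink}.
Round 2, table 6: eliminating its round and table leaves {red, green, teal, pink}.
Round 3, table 2: eliminating its round and table leaves {green}.
Round 4, table 1: eliminating its round and table leaves {blue, green, gold, pink}.
Round 4, table 3: eliminating its round and table leaves {blue, green, gold, pink}.
Round 4, table 4: eliminating its round and table leaves {teal}.
Round 4, table 5: eliminating its round and table leaves {green, teal, pink}.
Round 4, table 6: eliminating its round and table leaves {green, teal, pink}.
Round 5, table 2: eliminating its round and table leaves {pink}.
Round 6, table 1: eliminating its round and table leaves {blue, green, gold, pink}.
Round 6, table 3: eliminating its round and table leaves {blue, green, gold, pink}.
Round 6, table 5: eliminating its round and table leaves {green, pink}.
Round 6, table 6: eliminating its round and table leaves {green, pink}.
Enumerating the assignments across these blanks that avoid any round or table repeat gives 16 completions.

16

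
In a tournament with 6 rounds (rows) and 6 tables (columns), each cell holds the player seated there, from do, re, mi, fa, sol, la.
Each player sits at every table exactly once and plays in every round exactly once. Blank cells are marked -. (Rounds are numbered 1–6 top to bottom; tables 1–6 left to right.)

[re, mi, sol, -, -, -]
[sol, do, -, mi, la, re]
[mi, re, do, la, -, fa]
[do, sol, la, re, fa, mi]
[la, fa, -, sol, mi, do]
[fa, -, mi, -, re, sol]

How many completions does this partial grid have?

Round 1, table 4: eliminating its round and table leaves {do, fa}.
Round 1, table 5: eliminating its round and table leaves {do}.
Round 1, table 6: eliminating its round and table leaves {la}.
Round 2, table 3: eliminating its round and table leaves {fa}.
Round 3, table 5: eliminating its round and table leaves {sol}.
Round 5, table 3: eliminating its round and table leaves {re}.
Round 6, table 2: eliminating its round and table leaves {la}.
Round 6, table 4: eliminating its round and table leaves {do}.
Only one assignment across all blanks avoids any round or table repeat, giving 1 completion.

1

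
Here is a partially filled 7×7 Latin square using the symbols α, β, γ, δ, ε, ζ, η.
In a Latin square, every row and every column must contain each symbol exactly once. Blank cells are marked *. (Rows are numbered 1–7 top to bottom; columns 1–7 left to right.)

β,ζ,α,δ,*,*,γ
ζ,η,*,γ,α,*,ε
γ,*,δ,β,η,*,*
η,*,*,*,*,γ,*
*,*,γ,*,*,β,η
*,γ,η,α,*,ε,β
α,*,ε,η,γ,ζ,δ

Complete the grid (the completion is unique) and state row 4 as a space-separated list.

Row 1, column 5: row 1 has {α, β, γ, δ, ζ} and column 5 has {α, γ, η}, leaving only ε.
Row 1, column 6: row 1 has {α, β, γ, δ, ε, ζ} and column 6 has {β, γ, ε, ζ}, leaving only η.
Row 2, column 3: row 2 has {α, γ, ε, ζ, η} and column 3 has {α, γ, δ, ε, η}, leaving only β.
Row 4, column 3: row 4 has {γ, η} and column 3 has {α, β, γ, δ, ε, η}, leaving only ζ.
Row 4, column 4: row 4 has {γ, ζ, η} and column 4 has {α, β, γ, δ, η}, leaving only ε.
Row 4, column 7: row 4 has {γ, ε, ζ, η} and column 7 has {β, γ, δ, ε, η}, leaving only α.
Row 2, column 6: row 2 has {α, β, γ, ε, ζ, η} and column 6 has {β, γ, ε, ζ, η}, leaving only δ.
Row 3, column 6: row 3 has {β, γ, δ, η} and column 6 has {β, γ, δ, ε, ζ, η}, leaving only α.
Row 3, column 2: row 3 has {α, β, γ, δ, η} and column 2 has {γ, ζ, η}, leaving only ε.
Row 3, column 7: row 3 has {α, β, γ, δ, ε, η} and column 7 has {α, β, γ, δ, ε, η}, leaving only ζ.
Row 5, column 4: row 5 has {β, γ, η} and column 4 has {α, β, γ, δ, ε, η}, leaving only ζ.
Row 5, column 5: row 5 has {β, γ, ζ, η} and column 5 has {α, γ, ε, η}, leaving only δ.
Row 4, column 5: row 4 has {α, γ, ε, ζ, η} and column 5 has {α, γ, δ, ε, η}, leaving only β.
Row 4, column 2: row 4 has {α, β, γ, ε, ζ, η} and column 2 has {γ, ε, ζ, η}, leaving only δ.
So row 4 reads: η δ ζ ε β γ α.

η δ ζ ε β γ α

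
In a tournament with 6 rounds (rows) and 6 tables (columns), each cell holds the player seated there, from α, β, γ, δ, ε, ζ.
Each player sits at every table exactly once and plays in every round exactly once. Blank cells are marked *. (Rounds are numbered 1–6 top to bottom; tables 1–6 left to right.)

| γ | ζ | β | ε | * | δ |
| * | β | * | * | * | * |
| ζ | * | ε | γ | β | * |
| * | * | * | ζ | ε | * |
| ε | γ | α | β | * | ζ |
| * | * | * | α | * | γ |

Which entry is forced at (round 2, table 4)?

Round 2 already has {β} and table 4 already has {α, β, γ, ε, ζ}, so round 2, table 4 must be δ.

δ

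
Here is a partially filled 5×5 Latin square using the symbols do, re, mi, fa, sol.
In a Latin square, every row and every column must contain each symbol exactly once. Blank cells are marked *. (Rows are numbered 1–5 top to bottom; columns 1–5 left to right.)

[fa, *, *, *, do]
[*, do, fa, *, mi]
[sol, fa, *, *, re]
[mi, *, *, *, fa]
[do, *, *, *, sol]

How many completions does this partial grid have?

3

Row 1, column 2: eliminating its row and column leaves {re, mi, sol}.
Row 1, column 3: eliminating its row and column leaves {re, mi, sol}.
Row 1, column 4: eliminating its row and column leaves {re, mi, sol}.
Row 2, column 1: eliminating its row and column leaves {re}.
Row 2, column 4: eliminating its row and column leaves {re, sol}.
Row 3, column 3: eliminating its row and column leaves {do, mi}.
Row 3, column 4: eliminating its row and column leaves {do, mi}.
Row 4, column 2: eliminating its row and column leaves {re, sol}.
Row 4, column 3: eliminating its row and column leaves {do, re, sol}.
Row 4, column 4: eliminating its row and column leaves {do, re, sol}.
Row 5, column 2: eliminating its row and column leaves {re, mi}.
Row 5, column 3: eliminating its row and column leaves {re, mi}.
Row 5, column 4: eliminating its row and column leaves {re, mi, fa}.
Enumerating the assignments across these blanks that avoid any row or column repeat gives 3 completions.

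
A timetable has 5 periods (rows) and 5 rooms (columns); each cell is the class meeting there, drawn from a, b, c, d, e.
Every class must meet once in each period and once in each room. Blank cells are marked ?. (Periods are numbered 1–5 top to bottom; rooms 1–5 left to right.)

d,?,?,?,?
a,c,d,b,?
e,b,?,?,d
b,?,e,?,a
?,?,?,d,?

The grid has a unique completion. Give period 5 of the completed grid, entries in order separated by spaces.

c e a d b

Period 5, room 1: period 5 has {d} and room 1 has {a, b, d, e}, leaving only c.
Period 2, room 5: period 2 has {a, b, c, d} and room 5 has {a, d}, leaving only e.
Period 5, room 5: period 5 has {c, d} and room 5 has {a, d, e}, leaving only b.
Period 5, room 3: period 5 has {b, c, d} and room 3 has {d, e}, leaving only a.
Period 5, room 2: period 5 has {a, b, c, d} and room 2 has {b, c}, leaving only e.
So period 5 reads: c e a d b.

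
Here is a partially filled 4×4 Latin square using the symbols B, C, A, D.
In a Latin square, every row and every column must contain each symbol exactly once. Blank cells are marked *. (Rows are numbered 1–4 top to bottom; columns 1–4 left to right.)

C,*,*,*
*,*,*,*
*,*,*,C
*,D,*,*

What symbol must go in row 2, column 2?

Row 2, column 2 is narrowed to {B, C, A}.
If it were B, then row 3, column 2 would be left with no valid symbol.
If it were A, then row 3, column 2 would be left with no valid symbol.
So row 2, column 2 must be C.

C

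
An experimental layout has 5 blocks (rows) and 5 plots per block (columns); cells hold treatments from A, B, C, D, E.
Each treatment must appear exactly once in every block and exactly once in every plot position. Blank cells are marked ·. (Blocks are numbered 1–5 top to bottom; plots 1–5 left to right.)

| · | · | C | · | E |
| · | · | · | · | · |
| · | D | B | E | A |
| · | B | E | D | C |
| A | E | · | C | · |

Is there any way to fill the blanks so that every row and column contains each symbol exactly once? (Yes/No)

Block 4, plot 1: block 4 together with plot 1 already contain {A, B, C, D, E} — every symbol — so nothing can go there. The grid has no valid completion.

No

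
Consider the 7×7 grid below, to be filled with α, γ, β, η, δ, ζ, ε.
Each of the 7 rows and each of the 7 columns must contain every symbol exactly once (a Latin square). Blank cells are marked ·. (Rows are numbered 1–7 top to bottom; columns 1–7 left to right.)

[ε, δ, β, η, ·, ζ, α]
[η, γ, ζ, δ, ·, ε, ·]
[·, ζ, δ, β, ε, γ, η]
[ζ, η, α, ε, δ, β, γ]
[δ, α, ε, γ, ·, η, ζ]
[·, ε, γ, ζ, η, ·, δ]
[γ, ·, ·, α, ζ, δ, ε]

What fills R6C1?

β

Row 1, column 5: row 1 has {α, β, η, δ, ζ, ε} and column 5 has {η, δ, ζ, ε}, leaving only γ.
Row 2, column 7: row 2 has {γ, η, δ, ζ, ε} and column 7 has {α, γ, η, δ, ζ, ε}, leaving only β.
Row 2, column 5: row 2 has {γ, β, η, δ, ζ, ε} and column 5 has {γ, η, δ, ζ, ε}, leaving only α.
Row 3, column 1: row 3 has {γ, β, η, δ, ζ, ε} and column 1 has {γ, η, δ, ζ, ε}, leaving only α.
Row 6 already has {γ, η, δ, ζ, ε} and column 1 already has {α, γ, η, δ, ζ, ε}, so row 6, column 1 must be β.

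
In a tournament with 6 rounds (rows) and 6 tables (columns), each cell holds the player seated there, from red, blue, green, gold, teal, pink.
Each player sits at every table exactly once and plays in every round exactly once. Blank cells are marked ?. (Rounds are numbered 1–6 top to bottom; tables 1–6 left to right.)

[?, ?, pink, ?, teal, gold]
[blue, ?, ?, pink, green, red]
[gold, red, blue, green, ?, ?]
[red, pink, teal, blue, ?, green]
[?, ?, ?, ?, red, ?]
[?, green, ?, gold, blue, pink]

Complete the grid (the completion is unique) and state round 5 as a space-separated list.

Round 5, table 4: round 5 has {red} and table 4 has {blue, green, gold, pink}, leaving only teal.
Round 5, table 6: round 5 has {red, teal} and table 6 has {red, green, gold, pink}, leaving only blue.
Round 5, table 2: round 5 has {red, blue, teal} and table 2 has {red, green, pink}, leaving only gold.
Round 5, table 3: round 5 has {red, blue, gold, teal} and table 3 has {blue, teal, pink}, leaving only green.
Round 5, table 1: round 5 has {red, blue, green, gold, teal} and table 1 has {red, blue, gold}, leaving only pink.
So round 5 reads: pink gold green teal red blue.

pink gold green teal red blue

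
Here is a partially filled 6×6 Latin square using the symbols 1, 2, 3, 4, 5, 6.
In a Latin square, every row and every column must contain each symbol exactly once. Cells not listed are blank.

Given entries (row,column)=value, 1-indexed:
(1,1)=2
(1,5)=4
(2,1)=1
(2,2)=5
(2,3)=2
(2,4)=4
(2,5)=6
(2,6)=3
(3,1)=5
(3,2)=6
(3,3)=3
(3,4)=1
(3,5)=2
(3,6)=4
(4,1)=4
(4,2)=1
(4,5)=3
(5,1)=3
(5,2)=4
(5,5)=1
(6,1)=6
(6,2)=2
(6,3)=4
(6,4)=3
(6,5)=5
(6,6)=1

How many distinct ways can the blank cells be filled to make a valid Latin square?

Row 1, column 2: eliminating its row and column leaves {3}.
Row 1, column 3: eliminating its row and column leaves {1, 5, 6}.
Row 1, column 4: eliminating its row and column leaves {5, 6}.
Row 1, column 6: eliminating its row and column leaves {5, 6}.
Row 4, column 3: eliminating its row and column leaves {5, 6}.
Row 4, column 4: eliminating its row and column leaves {2, 5, 6}.
Row 4, column 6: eliminating its row and column leaves {2, 5, 6}.
Row 5, column 3: eliminating its row and column leaves {5, 6}.
Row 5, column 4: eliminating its row and column leaves {2, 5, 6}.
Row 5, column 6: eliminating its row and column leaves {2, 5, 6}.
Enumerating the assignments across these blanks that avoid any row or column repeat gives 4 completions.

4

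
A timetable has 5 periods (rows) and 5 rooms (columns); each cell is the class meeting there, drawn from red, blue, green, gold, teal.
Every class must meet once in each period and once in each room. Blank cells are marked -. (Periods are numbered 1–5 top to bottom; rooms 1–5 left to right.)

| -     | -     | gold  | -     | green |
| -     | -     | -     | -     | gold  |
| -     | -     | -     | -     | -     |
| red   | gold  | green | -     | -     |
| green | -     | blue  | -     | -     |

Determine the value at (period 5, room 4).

gold

Period 5, room 4 is narrowed to {red, gold, teal}.
If it were red, then period 5, room 5 would be left with no valid symbol.
If it were teal, then period 5, room 5 would be left with no valid symbol.
So period 5, room 4 must be gold.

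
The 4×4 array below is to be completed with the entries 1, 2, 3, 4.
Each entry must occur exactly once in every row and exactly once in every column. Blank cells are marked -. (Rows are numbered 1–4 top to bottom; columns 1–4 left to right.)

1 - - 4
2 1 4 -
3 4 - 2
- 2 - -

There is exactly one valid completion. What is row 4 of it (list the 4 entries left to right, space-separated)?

4 2 3 1

Row 4, column 1: row 4 has {2} and column 1 has {1, 2, 3}, leaving only 4.
Row 1, column 2: row 1 has {1, 4} and column 2 has {1, 2, 4}, leaving only 3.
Row 1, column 3: row 1 has {1, 3, 4} and column 3 has {4}, leaving only 2.
Row 2, column 4: row 2 has {1, 2, 4} and column 4 has {2, 4}, leaving only 3.
Row 4, column 4: row 4 has {2, 4} and column 4 has {2, 3, 4}, leaving only 1.
Row 4, column 3: row 4 has {1, 2, 4} and column 3 has {2, 4}, leaving only 3.
So row 4 reads: 4 2 3 1.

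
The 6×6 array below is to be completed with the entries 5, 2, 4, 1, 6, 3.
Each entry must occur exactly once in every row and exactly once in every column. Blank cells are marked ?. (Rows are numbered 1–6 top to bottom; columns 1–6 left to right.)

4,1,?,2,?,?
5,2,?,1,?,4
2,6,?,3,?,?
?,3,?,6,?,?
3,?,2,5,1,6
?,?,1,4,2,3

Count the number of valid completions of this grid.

Row 1, column 3: eliminating its row and column leaves {5, 6, 3}.
Row 1, column 5: eliminating its row and column leaves {5, 6, 3}.
Row 1, column 6: eliminating its row and column leaves {5}.
Row 2, column 3: eliminating its row and column leaves {6, 3}.
Row 2, column 5: eliminating its row and column leaves {6, 3}.
Row 3, column 3: eliminating its row and column leaves {5, 4}.
Row 3, column 5: eliminating its row and column leaves {5, 4}.
Row 3, column 6: eliminating its row and column leaves {5, 1}.
Row 4, column 1: eliminating its row and column leaves {1}.
Row 4, column 3: eliminating its row and column leaves {5, 4}.
Row 4, column 5: eliminating its row and column leaves {5, 4}.
Row 4, column 6: eliminating its row and column leaves {5, 2, 1}.
Row 5, column 2: eliminating its row and column leaves {4}.
Row 6, column 1: eliminating its row and column leaves {6}.
Row 6, column 2: eliminating its row and column leaves {5}.
Enumerating the assignments across these blanks that avoid any row or column repeat gives 4 completions.

4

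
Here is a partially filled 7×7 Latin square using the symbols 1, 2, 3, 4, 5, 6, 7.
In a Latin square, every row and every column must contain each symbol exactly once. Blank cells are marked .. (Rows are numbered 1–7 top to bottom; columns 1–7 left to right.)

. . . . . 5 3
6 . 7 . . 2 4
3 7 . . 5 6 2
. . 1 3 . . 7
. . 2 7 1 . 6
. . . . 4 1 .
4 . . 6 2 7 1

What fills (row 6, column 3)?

Row 2, column 5: row 2 has {2, 4, 6, 7} and column 5 has {1, 2, 4, 5}, leaving only 3.
Row 3, column 3: row 3 has {2, 3, 5, 6, 7} and column 3 has {1, 2, 7}, leaving only 4.
Row 1, column 3: row 1 has {3, 5} and column 3 has {1, 2, 4, 7}, leaving only 6.
Row 1, column 5: row 1 has {3, 5, 6} and column 5 has {1, 2, 3, 4, 5}, leaving only 7.
Row 3, column 4: row 3 has {2, 3, 4, 5, 6, 7} and column 4 has {3, 6, 7}, leaving only 1.
Row 2, column 4: row 2 has {2, 3, 4, 6, 7} and column 4 has {1, 3, 6, 7}, leaving only 5.
Row 2, column 2: row 2 has {2, 3, 4, 5, 6, 7} and column 2 has {7}, leaving only 1.
Row 4, column 5: row 4 has {1, 3, 7} and column 5 has {1, 2, 3, 4, 5, 7}, leaving only 6.
Row 4, column 6: row 4 has {1, 3, 6, 7} and column 6 has {1, 2, 5, 6, 7}, leaving only 4.
Row 5, column 1: row 5 has {1, 2, 6, 7} and column 1 has {3, 4, 6}, leaving only 5.
Row 4, column 1: row 4 has {1, 3, 4, 6, 7} and column 1 has {3, 4, 5, 6}, leaving only 2.
Row 1, column 1: row 1 has {3, 5, 6, 7} and column 1 has {2, 3, 4, 5, 6}, leaving only 1.
Row 4, column 2: row 4 has {1, 2, 3, 4, 6, 7} and column 2 has {1, 7}, leaving only 5.
Row 5, column 6: row 5 has {1, 2, 5, 6, 7} and column 6 has {1, 2, 4, 5, 6, 7}, leaving only 3.
Row 5, column 2: row 5 has {1, 2, 3, 5, 6, 7} and column 2 has {1, 5, 7}, leaving only 4.
Row 1, column 2: row 1 has {1, 3, 5, 6, 7} and column 2 has {1, 4, 5, 7}, leaving only 2.
Row 1, column 4: row 1 has {1, 2, 3, 5, 6, 7} and column 4 has {1, 3, 5, 6, 7}, leaving only 4.
Row 6, column 1: row 6 has {1, 4} and column 1 has {1, 2, 3, 4, 5, 6}, leaving only 7.
Row 6, column 4: row 6 has {1, 4, 7} and column 4 has {1, 3, 4, 5, 6, 7}, leaving only 2.
Row 6, column 7: row 6 has {1, 2, 4, 7} and column 7 has {1, 2, 3, 4, 6, 7}, leaving only 5.
Row 6 already has {1, 2, 4, 5, 7} and column 3 already has {1, 2, 4, 6, 7}, so row 6, column 3 must be 3.

3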